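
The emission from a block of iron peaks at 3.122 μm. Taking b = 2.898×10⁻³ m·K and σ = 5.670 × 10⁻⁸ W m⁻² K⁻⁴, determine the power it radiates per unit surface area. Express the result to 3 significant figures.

Wien's law: T = b/λ_max = 2.898×10⁻³/3.122×10⁻⁶ = 928.251 K.
Then I = σT⁴ = 5.670×10⁻⁸×(928.251)⁴ = 4.21×10⁴ W/m².

I ≈ 4.21×10⁴ W/m²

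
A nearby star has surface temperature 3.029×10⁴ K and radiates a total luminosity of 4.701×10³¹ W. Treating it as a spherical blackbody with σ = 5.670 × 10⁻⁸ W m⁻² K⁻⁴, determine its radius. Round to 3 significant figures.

R ≈ 8.85×10⁹ m

L = 4πR²σT⁴ ⇒ R = √(L/(4πσT⁴)).
σT⁴ = 4.77288×10¹⁰ W/m², so R = √(4.701×10³¹/(4π×4.77288×10¹⁰)) = 8.85×10⁹ m.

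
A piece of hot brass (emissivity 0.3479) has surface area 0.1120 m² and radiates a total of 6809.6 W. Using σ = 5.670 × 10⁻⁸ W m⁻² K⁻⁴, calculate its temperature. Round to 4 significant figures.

T ≈ 1325 K

Area A = 0.1120 m².
P = εσAT⁴ ⇒ T = (P/(εσA))^(1/4) = (6809.6/(0.3479×5.670×10⁻⁸×0.1120))^(1/4) = 1325 K.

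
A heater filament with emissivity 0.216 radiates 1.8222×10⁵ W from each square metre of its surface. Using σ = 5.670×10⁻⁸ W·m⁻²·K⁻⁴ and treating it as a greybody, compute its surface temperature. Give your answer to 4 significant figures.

T ≈ 1964 K

I = εσT⁴, so T = (I/εσ)^(1/4) = (1.8222×10⁵/(0.216×5.670×10⁻⁸))^(1/4) = 1964 K.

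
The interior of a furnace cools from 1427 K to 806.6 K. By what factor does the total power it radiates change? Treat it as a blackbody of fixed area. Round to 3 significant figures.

P ∝ T⁴, so P₂/P₁ = (T₂/T₁)⁴ = (806.6/1427)⁴ = (0.565242)⁴ = 0.102.

P₂/P₁ ≈ 0.102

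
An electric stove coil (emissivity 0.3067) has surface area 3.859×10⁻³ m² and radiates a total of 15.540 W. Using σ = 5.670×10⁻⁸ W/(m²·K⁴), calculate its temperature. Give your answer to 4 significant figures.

T ≈ 693.7 K

Area A = 3.859×10⁻³ m².
P = εσAT⁴ ⇒ T = (P/(εσA))^(1/4) = (15.540/(0.3067×5.670×10⁻⁸×3.859×10⁻³))^(1/4) = 693.7 K.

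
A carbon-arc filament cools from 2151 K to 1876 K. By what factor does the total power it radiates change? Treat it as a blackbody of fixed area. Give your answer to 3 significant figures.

P₂/P₁ ≈ 0.579

P ∝ T⁴, so P₂/P₁ = (T₂/T₁)⁴ = (1876/2151)⁴ = (0.872152)⁴ = 0.579.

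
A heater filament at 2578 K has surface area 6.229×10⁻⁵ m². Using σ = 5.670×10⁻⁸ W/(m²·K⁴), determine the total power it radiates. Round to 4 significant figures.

Area A = 6.229×10⁻⁵ m².
P = σAT⁴ = 5.670×10⁻⁸ × 6.229×10⁻⁵ × (2578)⁴ = 156.0 W.

P ≈ 156.0 W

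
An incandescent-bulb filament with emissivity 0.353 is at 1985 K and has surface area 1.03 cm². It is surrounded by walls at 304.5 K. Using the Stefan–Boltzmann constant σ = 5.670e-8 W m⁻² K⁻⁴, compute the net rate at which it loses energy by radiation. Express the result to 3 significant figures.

Area A = 1.03 cm² = 1.03×10⁻⁴ m².
Net radiated power P_net = εσA(T⁴ − T₀⁴) = 0.353×5.670×10⁻⁸×1.03×10⁻⁴×(1985⁴ − 304.5⁴).
T⁴ − T₀⁴ = 1.55254×10¹³ − 8.59704×10⁹ = 1.55168×10¹³ K⁴, so P_net = 32.0 W.

Net loss ≈ 32.0 W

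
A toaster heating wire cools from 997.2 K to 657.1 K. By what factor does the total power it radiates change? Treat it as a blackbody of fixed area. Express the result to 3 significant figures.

P ∝ T⁴, so P₂/P₁ = (T₂/T₁)⁴ = (657.1/997.2)⁴ = (0.658945)⁴ = 0.189.

P₂/P₁ ≈ 0.189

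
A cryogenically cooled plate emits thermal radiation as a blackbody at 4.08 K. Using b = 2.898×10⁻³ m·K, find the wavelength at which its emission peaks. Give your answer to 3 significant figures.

λ_max ≈ 7.10×10⁻⁴ m

Wien's displacement law: λ_max = b/T = (2.898×10⁻³ m·K)/(4.08 K) = 7.103×10⁻⁴ m.
That is 7.10×10⁻⁴ m, in the infrared range.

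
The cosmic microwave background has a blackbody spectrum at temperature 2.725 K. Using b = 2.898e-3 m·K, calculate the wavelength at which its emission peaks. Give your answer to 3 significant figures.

Wien's displacement law: λ_max = b/T = (2.898×10⁻³ m·K)/(2.725 K) = 1.063×10⁻³ m.
That is 1.06×10⁻³ m, in the microwave range.

λ_max ≈ 1.06×10⁻³ m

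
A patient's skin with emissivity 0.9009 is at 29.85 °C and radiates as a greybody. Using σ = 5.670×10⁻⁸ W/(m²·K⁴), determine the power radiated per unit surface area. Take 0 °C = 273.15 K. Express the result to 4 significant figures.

T = 29.85 °C + 273.15 = 303.00 K.
Stefan–Boltzmann: I = εσT⁴ = 0.9009 × 5.670×10⁻⁸ × (303.00)⁴ = 430.6 W/m².

I ≈ 430.6 W/m²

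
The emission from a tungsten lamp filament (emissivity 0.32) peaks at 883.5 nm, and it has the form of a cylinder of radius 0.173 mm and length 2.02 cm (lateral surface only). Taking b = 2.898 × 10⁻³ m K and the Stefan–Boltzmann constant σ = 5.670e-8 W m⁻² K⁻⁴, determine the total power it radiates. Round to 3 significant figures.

Wien's law: T = b/λ_max = 2.898×10⁻³/8.835×10⁻⁷ = 3280.14 K.
Lateral area A = 2πrL = 2π×1.73×10⁻⁴×0.0202 = 2.19572×10⁻⁵ m².
Then P = εσAT⁴ = 0.32×5.670×10⁻⁸×2.19572×10⁻⁵×(3280.14)⁴ = 46.1 W.

P ≈ 46.1 W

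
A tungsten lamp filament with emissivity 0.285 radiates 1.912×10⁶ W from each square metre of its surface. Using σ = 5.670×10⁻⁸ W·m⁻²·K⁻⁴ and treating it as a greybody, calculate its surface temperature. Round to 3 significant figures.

I = εσT⁴, so T = (I/εσ)^(1/4) = (1.912×10⁶/(0.285×5.670×10⁻⁸))^(1/4) = 3.30×10³ K.

T ≈ 3.30×10³ K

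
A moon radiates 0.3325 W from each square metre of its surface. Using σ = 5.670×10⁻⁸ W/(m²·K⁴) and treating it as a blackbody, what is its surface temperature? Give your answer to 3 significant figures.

I = σT⁴, so T = (I/σ)^(1/4) = (0.3325/(5.670×10⁻⁸))^(1/4) = 49.2 K.

T ≈ 49.2 K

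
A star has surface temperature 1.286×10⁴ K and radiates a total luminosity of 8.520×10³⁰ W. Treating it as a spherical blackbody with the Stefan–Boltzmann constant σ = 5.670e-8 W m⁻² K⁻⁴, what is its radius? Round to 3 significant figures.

R ≈ 2.09×10¹⁰ m

L = 4πR²σT⁴ ⇒ R = √(L/(4πσT⁴)).
σT⁴ = 1.55077×10⁹ W/m², so R = √(8.520×10³⁰/(4π×1.55077×10⁹)) = 2.09×10¹⁰ m.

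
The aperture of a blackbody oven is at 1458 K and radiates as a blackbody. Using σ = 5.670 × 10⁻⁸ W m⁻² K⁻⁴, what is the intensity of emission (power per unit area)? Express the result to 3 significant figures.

Stefan–Boltzmann: I = σT⁴ = 5.670×10⁻⁸ × (1458)⁴ = 2.56×10⁵ W/m².

I ≈ 2.56×10⁵ W/m²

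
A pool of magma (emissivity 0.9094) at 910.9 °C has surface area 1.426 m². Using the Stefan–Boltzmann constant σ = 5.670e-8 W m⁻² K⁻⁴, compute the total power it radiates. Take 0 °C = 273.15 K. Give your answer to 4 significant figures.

T = 910.9 °C + 273.15 = 1184.05 K.
Area A = 1.426 m².
P = εσAT⁴ = 0.9094 × 5.670×10⁻⁸ × 1.426 × (1184.05)⁴ = 1.445×10⁵ W.

P ≈ 1.445×10⁵ W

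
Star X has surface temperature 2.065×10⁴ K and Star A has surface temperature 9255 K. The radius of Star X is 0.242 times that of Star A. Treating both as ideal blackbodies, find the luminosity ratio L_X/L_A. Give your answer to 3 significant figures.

L ∝ R²T⁴, so L_X/L_A = (R_X/R_A)²(T_X/T_A)⁴ = (0.242)² × (2.065×10⁴/9255)⁴ = 0.058564 × 24.7842 = 1.45.

L_X/L_A ≈ 1.45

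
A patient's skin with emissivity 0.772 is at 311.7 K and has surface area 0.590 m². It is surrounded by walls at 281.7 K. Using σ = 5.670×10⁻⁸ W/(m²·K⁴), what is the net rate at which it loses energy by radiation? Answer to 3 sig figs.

Area A = 0.590 m².
Net radiated power P_net = εσA(T⁴ − T₀⁴) = 0.772×5.670×10⁻⁸×0.590×(311.7⁴ − 281.7⁴).
T⁴ − T₀⁴ = 9.43946×10⁹ − 6.29720×10⁹ = 3.14226×10⁹ K⁴, so P_net = 81.2 W.

Net loss ≈ 81.2 W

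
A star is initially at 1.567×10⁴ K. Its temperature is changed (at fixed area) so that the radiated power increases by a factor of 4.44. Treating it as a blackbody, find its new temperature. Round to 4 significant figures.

P ∝ T⁴, so T₂/T₁ = (P₂/P₁)^(1/4) = (4.44)^(1/4) = 1.45160.
T₂ = 1.567×10⁴ × 1.45160 = 2.275×10⁴ K.

T₂ ≈ 2.275×10⁴ K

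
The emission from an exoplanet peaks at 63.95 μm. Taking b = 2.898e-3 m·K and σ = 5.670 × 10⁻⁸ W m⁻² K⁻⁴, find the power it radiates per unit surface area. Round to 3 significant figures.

I ≈ 0.239 W/m²

Wien's law: T = b/λ_max = 2.898×10⁻³/6.395×10⁻⁵ = 45.3167 K.
Then I = σT⁴ = 5.670×10⁻⁸×(45.3167)⁴ = 0.239 W/m².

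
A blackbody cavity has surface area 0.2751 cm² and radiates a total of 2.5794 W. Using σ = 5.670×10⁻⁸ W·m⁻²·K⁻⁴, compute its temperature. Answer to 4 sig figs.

Area A = 0.2751 cm² = 2.751×10⁻⁵ m².
P = σAT⁴ ⇒ T = (P/(σA))^(1/4) = (2.5794/(5.670×10⁻⁸×2.751×10⁻⁵))^(1/4) = 1134 K.

T ≈ 1134 K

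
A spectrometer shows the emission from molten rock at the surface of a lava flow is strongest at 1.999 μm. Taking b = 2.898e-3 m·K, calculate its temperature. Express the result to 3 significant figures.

Wien's law gives T = b/λ_max = (2.898×10⁻³ m·K)/(1.999×10⁻⁶ m) = 1.45×10³ K.

T ≈ 1.45×10³ K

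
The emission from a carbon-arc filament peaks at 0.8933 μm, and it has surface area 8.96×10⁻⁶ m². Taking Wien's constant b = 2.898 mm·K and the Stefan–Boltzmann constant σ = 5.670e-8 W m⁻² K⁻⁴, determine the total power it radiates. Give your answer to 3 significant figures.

P ≈ 56.3 W

Wien's law: T = b/λ_max = 2.898×10⁻³/8.933×10⁻⁷ = 3244.15 K.
Area A = 8.96×10⁻⁶ m².
Then P = σAT⁴ = 5.670×10⁻⁸×8.96×10⁻⁶×(3244.15)⁴ = 56.3 W.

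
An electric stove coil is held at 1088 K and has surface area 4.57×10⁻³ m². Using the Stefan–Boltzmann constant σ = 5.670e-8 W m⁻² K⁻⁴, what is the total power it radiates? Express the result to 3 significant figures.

Area A = 4.57×10⁻³ m².
P = σAT⁴ = 5.670×10⁻⁸ × 4.57×10⁻³ × (1088)⁴ = 363 W.

P ≈ 363 W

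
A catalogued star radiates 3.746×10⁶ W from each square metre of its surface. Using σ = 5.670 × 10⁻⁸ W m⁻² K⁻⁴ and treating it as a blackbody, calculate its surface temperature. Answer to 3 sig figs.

T ≈ 2.85×10³ K

I = σT⁴, so T = (I/σ)^(1/4) = (3.746×10⁶/(5.670×10⁻⁸))^(1/4) = 2.85×10³ K.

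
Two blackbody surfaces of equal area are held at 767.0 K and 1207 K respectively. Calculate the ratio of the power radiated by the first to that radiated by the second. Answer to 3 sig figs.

P₁/P₂ ≈ 0.163

With equal areas, P₁/P₂ = (T₁/T₂)⁴ = (767.0/1207)⁴ = 0.163.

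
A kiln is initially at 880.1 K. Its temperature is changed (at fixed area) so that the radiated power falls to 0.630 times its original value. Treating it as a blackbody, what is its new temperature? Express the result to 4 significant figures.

P ∝ T⁴, so T₂/T₁ = (P₂/P₁)^(1/4) = (0.630)^(1/4) = 0.890913.
T₂ = 880.1 × 0.890913 = 784.1 K.

T₂ ≈ 784.1 K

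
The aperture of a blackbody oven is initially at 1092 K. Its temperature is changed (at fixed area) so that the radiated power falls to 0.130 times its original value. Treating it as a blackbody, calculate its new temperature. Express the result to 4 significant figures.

P ∝ T⁴, so T₂/T₁ = (P₂/P₁)^(1/4) = (0.130)^(1/4) = 0.600462.
T₂ = 1092 × 0.600462 = 655.7 K.

T₂ ≈ 655.7 K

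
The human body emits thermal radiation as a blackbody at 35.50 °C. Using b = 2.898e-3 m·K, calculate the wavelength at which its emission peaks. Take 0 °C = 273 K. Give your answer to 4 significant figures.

T = 35.50 °C + 273 = 308.50 K.
Wien's displacement law: λ_max = b/T = (2.898×10⁻³ m·K)/(308.50 K) = 9.3938×10⁻⁶ m.
That is 9.394 μm, in the infrared range.

λ_max ≈ 9.394 μm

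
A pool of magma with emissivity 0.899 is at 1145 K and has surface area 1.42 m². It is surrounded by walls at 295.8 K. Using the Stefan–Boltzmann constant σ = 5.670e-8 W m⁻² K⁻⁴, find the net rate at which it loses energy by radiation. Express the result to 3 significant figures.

Area A = 1.42 m².
Net radiated power P_net = εσA(T⁴ − T₀⁴) = 0.899×5.670×10⁻⁸×1.42×(1145⁴ − 295.8⁴).
T⁴ − T₀⁴ = 1.71879×10¹² − 7.65584×10⁹ = 1.71113×10¹² K⁴, so P_net = 1.24×10⁵ W.

Net loss ≈ 1.24×10⁵ W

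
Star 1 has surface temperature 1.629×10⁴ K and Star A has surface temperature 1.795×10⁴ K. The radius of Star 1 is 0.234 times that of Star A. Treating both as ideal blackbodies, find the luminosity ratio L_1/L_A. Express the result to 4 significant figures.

L ∝ R²T⁴, so L_1/L_A = (R_1/R_A)²(T_1/T_A)⁴ = (0.234)² × (1.629×10⁴/1.795×10⁴)⁴ = 0.054756 × 0.678307 = 0.03714.

L_1/L_A ≈ 0.03714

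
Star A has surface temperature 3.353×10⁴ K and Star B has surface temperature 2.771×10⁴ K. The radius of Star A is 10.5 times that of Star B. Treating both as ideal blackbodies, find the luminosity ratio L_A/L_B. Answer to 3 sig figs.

L_A/L_B ≈ 236

L ∝ R²T⁴, so L_A/L_B = (R_A/R_B)²(T_A/T_B)⁴ = (10.5)² × (3.353×10⁴/2.771×10⁴)⁴ = 110.25 × 2.14382 = 236.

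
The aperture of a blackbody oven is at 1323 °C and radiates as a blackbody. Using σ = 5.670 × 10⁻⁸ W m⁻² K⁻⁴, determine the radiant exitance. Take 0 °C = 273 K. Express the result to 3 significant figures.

I ≈ 3.68×10⁵ W/m²

T = 1323 °C + 273 = 1596 K.
Stefan–Boltzmann: I = σT⁴ = 5.670×10⁻⁸ × (1596)⁴ = 3.68×10⁵ W/m².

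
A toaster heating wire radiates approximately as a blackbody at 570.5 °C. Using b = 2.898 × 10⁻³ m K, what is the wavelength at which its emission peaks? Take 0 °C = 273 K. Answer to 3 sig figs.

λ_max ≈ 3.44 μm

T = 570.5 °C + 273 = 843.5 K.
Wien's displacement law: λ_max = b/T = (2.898×10⁻³ m·K)/(843.5 K) = 3.436×10⁻⁶ m.
That is 3.44 μm, in the infrared range.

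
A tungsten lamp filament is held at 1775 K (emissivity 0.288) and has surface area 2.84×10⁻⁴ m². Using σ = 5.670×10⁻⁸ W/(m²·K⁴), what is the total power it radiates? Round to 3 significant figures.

P ≈ 46.0 W

Area A = 2.84×10⁻⁴ m².
P = εσAT⁴ = 0.288 × 5.670×10⁻⁸ × 2.84×10⁻⁴ × (1775)⁴ = 46.0 W.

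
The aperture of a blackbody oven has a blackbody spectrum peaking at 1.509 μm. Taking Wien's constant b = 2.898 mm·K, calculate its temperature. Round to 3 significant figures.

T ≈ 1.92×10³ K

Wien's law gives T = b/λ_max = (2.898×10⁻³ m·K)/(1.509×10⁻⁶ m) = 1.92×10³ K.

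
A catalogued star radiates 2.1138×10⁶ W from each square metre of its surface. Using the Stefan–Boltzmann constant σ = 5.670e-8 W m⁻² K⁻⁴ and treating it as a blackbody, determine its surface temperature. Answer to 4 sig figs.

I = σT⁴, so T = (I/σ)^(1/4) = (2.1138×10⁶/(5.670×10⁻⁸))^(1/4) = 2471 K.

T ≈ 2471 K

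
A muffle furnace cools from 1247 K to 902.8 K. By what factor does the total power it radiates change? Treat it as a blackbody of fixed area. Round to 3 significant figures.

P₂/P₁ ≈ 0.275

P ∝ T⁴, so P₂/P₁ = (T₂/T₁)⁴ = (902.8/1247)⁴ = (0.723978)⁴ = 0.275.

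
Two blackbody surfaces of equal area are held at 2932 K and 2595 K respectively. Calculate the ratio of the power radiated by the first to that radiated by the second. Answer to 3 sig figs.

With equal areas, P₁/P₂ = (T₁/T₂)⁴ = (2932/2595)⁴ = 1.63.

P₁/P₂ ≈ 1.63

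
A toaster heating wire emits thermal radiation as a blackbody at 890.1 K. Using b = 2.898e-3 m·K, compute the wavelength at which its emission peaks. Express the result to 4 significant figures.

λ_max ≈ 3.256 μm

Wien's displacement law: λ_max = b/T = (2.898×10⁻³ m·K)/(890.1 K) = 3.2558×10⁻⁶ m.
That is 3.256 μm, in the infrared range.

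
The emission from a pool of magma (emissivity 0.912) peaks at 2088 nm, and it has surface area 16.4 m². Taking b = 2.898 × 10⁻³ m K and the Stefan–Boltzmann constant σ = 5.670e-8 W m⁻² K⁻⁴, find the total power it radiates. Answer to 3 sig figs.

Wien's law: T = b/λ_max = 2.898×10⁻³/2.088×10⁻⁶ = 1387.93 K.
Area A = 16.4 m².
Then P = εσAT⁴ = 0.912×5.670×10⁻⁸×16.4×(1387.93)⁴ = 3.15×10⁶ W.

P ≈ 3.15×10⁶ W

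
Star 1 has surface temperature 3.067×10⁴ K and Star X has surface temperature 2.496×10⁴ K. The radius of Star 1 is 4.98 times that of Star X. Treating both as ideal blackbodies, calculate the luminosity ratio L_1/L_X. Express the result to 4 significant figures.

L ∝ R²T⁴, so L_1/L_X = (R_1/R_X)²(T_1/T_X)⁴ = (4.98)² × (3.067×10⁴/2.496×10⁴)⁴ = 24.8004 × 2.27970 = 56.54.

L_1/L_X ≈ 56.54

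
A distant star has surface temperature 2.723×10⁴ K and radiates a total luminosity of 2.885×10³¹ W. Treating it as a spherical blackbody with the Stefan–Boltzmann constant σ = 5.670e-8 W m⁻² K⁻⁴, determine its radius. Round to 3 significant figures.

L = 4πR²σT⁴ ⇒ R = √(L/(4πσT⁴)).
σT⁴ = 3.11726×10¹⁰ W/m², so R = √(2.885×10³¹/(4π×3.11726×10¹⁰)) = 8.58×10⁹ m.

R ≈ 8.58×10⁹ m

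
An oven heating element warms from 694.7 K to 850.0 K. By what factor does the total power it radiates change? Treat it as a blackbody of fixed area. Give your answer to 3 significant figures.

P ∝ T⁴, so P₂/P₁ = (T₂/T₁)⁴ = (850.0/694.7)⁴ = (1.22355)⁴ = 2.24.

P₂/P₁ ≈ 2.24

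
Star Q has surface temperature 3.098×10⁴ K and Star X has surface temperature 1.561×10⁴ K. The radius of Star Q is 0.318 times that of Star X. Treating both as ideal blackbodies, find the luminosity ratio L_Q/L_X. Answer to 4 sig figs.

L ∝ R²T⁴, so L_Q/L_X = (R_Q/R_X)²(T_Q/T_X)⁴ = (0.318)² × (3.098×10⁴/1.561×10⁴)⁴ = 0.101124 × 15.5137 = 1.569.

L_Q/L_X ≈ 1.569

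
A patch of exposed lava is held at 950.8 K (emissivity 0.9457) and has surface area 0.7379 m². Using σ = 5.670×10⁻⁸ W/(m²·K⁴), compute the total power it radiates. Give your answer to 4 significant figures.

Area A = 0.7379 m².
P = εσAT⁴ = 0.9457 × 5.670×10⁻⁸ × 0.7379 × (950.8)⁴ = 3.234×10⁴ W.

P ≈ 3.234×10⁴ W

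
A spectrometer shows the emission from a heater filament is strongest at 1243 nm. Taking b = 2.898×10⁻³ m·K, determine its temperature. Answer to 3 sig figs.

T ≈ 2.33×10³ K

Wien's law gives T = b/λ_max = (2.898×10⁻³ m·K)/(1.243×10⁻⁶ m) = 2.33×10³ K.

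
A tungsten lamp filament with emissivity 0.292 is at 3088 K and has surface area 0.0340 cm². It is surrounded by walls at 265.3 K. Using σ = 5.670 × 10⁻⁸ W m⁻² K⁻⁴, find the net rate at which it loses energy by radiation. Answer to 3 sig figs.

Area A = 0.0340 cm² = 3.40×10⁻⁶ m².
Net radiated power P_net = εσA(T⁴ − T₀⁴) = 0.292×5.670×10⁻⁸×3.40×10⁻⁶×(3088⁴ − 265.3⁴).
T⁴ − T₀⁴ = 9.09304×10¹³ − 4.95392×10⁹ = 9.09254×10¹³ K⁴, so P_net = 5.12 W.

Net loss ≈ 5.12 W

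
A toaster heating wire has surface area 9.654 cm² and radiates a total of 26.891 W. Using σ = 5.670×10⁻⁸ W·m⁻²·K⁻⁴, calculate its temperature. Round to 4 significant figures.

Area A = 9.654 cm² = 9.654×10⁻⁴ m².
P = σAT⁴ ⇒ T = (P/(σA))^(1/4) = (26.891/(5.670×10⁻⁸×9.654×10⁻⁴))^(1/4) = 837.2 K.

T ≈ 837.2 K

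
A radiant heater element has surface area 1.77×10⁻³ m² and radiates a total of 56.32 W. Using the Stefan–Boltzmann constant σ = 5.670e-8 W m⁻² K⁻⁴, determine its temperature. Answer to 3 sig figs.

T ≈ 866 K

Area A = 1.77×10⁻³ m².
P = σAT⁴ ⇒ T = (P/(σA))^(1/4) = (56.32/(5.670×10⁻⁸×1.77×10⁻³))^(1/4) = 866 K.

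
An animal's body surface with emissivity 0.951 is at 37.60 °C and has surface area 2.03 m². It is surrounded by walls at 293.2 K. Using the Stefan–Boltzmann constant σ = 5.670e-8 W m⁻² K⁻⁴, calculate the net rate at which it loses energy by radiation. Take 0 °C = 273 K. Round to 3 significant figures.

T = 37.60 °C + 273 = 310.60 K.
Area A = 2.03 m².
Net radiated power P_net = εσA(T⁴ − T₀⁴) = 0.951×5.670×10⁻⁸×2.03×(310.60⁴ − 293.2⁴).
T⁴ − T₀⁴ = 9.30692×10⁹ − 7.39019×10⁹ = 1.91673×10⁹ K⁴, so P_net = 210 W.

Net loss ≈ 210 W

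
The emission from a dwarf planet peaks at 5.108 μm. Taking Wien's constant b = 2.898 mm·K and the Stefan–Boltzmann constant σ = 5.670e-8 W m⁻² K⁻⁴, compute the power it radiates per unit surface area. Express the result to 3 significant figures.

I ≈ 5.87×10³ W/m²

Wien's law: T = b/λ_max = 2.898×10⁻³/5.108×10⁻⁶ = 567.345 K.
Then I = σT⁴ = 5.670×10⁻⁸×(567.345)⁴ = 5.87×10³ W/m².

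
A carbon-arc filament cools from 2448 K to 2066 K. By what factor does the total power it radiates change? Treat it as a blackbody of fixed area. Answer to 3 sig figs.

P₂/P₁ ≈ 0.507

P ∝ T⁴, so P₂/P₁ = (T₂/T₁)⁴ = (2066/2448)⁴ = (0.843954)⁴ = 0.507.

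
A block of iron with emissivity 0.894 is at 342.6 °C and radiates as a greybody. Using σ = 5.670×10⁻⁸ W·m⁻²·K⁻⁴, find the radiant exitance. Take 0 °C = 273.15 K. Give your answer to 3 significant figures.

I ≈ 7.29×10³ W/m²

T = 342.6 °C + 273.15 = 615.75 K.
Stefan–Boltzmann: I = εσT⁴ = 0.894 × 5.670×10⁻⁸ × (615.75)⁴ = 7.29×10³ W/m².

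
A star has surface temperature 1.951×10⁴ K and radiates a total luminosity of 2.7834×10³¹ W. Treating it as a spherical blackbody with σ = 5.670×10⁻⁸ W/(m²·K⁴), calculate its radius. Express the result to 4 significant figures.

L = 4πR²σT⁴ ⇒ R = √(L/(4πσT⁴)).
σT⁴ = 8.21509×10⁹ W/m², so R = √(2.7834×10³¹/(4π×8.21509×10⁹)) = 1.642×10¹⁰ m.

R ≈ 1.642×10¹⁰ m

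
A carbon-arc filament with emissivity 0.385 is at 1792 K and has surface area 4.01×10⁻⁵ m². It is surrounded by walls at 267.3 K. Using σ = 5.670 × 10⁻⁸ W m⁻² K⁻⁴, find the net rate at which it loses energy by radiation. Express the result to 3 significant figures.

Net loss ≈ 9.02 W

Area A = 4.01×10⁻⁵ m².
Net radiated power P_net = εσA(T⁴ − T₀⁴) = 0.385×5.670×10⁻⁸×4.01×10⁻⁵×(1792⁴ − 267.3⁴).
T⁴ − T₀⁴ = 1.03122×10¹³ − 5.10500×10⁹ = 1.03071×10¹³ K⁴, so P_net = 9.02 W.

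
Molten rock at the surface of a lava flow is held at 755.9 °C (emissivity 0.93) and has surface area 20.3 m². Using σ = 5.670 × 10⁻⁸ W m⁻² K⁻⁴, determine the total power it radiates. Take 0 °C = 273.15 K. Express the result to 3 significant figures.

P ≈ 1.20×10⁶ W

T = 755.9 °C + 273.15 = 1029.05 K.
Area A = 20.3 m².
P = εσAT⁴ = 0.93 × 5.670×10⁻⁸ × 20.3 × (1029.05)⁴ = 1.20×10⁶ W.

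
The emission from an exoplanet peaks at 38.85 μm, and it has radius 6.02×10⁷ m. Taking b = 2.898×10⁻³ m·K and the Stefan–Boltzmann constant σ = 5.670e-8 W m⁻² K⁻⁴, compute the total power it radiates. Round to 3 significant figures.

Wien's law: T = b/λ_max = 2.898×10⁻³/3.885×10⁻⁵ = 74.5946 K.
Surface area A = 4πR² = 4π(6.02×10⁷ m)² = 4.55410×10¹⁶ m².
Then P = σAT⁴ = 5.670×10⁻⁸×4.55410×10¹⁶×(74.5946)⁴ = 7.99×10¹⁶ W.

P ≈ 7.99×10¹⁶ W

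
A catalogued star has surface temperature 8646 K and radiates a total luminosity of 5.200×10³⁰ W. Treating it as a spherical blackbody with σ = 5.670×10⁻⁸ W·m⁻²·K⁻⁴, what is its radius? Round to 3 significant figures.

R ≈ 3.61×10¹⁰ m

L = 4πR²σT⁴ ⇒ R = √(L/(4πσT⁴)).
σT⁴ = 3.16843×10⁸ W/m², so R = √(5.200×10³⁰/(4π×3.16843×10⁸)) = 3.61×10¹⁰ m.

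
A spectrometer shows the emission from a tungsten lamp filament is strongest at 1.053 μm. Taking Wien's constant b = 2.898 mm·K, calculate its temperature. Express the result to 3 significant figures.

T ≈ 2.75×10³ K

Wien's law gives T = b/λ_max = (2.898×10⁻³ m·K)/(1.053×10⁻⁶ m) = 2.75×10³ K.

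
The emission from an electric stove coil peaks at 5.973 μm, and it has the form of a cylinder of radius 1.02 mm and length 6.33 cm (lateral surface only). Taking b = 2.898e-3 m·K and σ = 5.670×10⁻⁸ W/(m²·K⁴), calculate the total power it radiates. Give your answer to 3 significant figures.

P ≈ 1.27 W

Wien's law: T = b/λ_max = 2.898×10⁻³/5.973×10⁻⁶ = 485.183 K.
Lateral area A = 2πrL = 2π×1.02×10⁻³×0.0633 = 4.05680×10⁻⁴ m².
Then P = σAT⁴ = 5.670×10⁻⁸×4.05680×10⁻⁴×(485.183)⁴ = 1.27 W.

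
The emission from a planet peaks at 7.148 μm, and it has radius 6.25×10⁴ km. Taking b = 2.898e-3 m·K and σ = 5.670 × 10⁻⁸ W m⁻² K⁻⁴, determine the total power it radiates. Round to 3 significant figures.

P ≈ 7.52×10¹⁹ W

Wien's law: T = b/λ_max = 2.898×10⁻³/7.148×10⁻⁶ = 405.428 K.
Surface area A = 4πR² = 4π(6.25×10⁷ m)² = 4.90874×10¹⁶ m².
Then P = σAT⁴ = 5.670×10⁻⁸×4.90874×10¹⁶×(405.428)⁴ = 7.52×10¹⁹ W.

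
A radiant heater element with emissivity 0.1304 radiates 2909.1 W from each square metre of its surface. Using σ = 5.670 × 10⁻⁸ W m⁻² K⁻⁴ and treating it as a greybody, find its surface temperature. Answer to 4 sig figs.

I = εσT⁴, so T = (I/εσ)^(1/4) = (2909.1/(0.1304×5.670×10⁻⁸))^(1/4) = 792.0 K.

T ≈ 792.0 K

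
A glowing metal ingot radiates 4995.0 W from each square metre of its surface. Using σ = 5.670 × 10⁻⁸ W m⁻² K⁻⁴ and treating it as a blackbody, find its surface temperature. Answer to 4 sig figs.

T ≈ 544.8 K

I = σT⁴, so T = (I/σ)^(1/4) = (4995.0/(5.670×10⁻⁸))^(1/4) = 544.8 K.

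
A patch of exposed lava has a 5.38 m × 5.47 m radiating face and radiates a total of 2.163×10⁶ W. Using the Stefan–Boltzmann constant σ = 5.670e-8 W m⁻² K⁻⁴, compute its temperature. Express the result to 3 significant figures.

Area A = 5.38 × 5.47 = 29.4286 m².
P = σAT⁴ ⇒ T = (P/(σA))^(1/4) = (2.163×10⁶/(5.670×10⁻⁸×29.4286))^(1/4) = 1.07×10³ K.

T ≈ 1.07×10³ K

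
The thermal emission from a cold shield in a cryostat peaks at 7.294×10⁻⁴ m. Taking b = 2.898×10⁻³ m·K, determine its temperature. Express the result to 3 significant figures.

T ≈ 3.97 K

Wien's law gives T = b/λ_max = (2.898×10⁻³ m·K)/(7.294×10⁻⁴ m) = 3.97 K.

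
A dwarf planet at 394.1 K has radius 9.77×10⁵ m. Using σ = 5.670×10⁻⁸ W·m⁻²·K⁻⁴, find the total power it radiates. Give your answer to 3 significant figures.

P ≈ 1.64×10¹⁶ W

Surface area A = 4πR² = 4π(9.77×10⁵ m)² = 1.19950×10¹³ m².
P = σAT⁴ = 5.670×10⁻⁸ × 1.19950×10¹³ × (394.1)⁴ = 1.64×10¹⁶ W.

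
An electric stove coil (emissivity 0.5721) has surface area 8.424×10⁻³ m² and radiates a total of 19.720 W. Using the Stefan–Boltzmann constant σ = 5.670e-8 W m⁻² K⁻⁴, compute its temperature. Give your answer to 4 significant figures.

T ≈ 518.3 K

Area A = 8.424×10⁻³ m².
P = εσAT⁴ ⇒ T = (P/(εσA))^(1/4) = (19.720/(0.5721×5.670×10⁻⁸×8.424×10⁻³))^(1/4) = 518.3 K.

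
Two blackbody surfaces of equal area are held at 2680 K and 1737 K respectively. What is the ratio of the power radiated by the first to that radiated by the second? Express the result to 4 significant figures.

P₁/P₂ ≈ 5.667

With equal areas, P₁/P₂ = (T₁/T₂)⁴ = (2680/1737)⁴ = 5.667.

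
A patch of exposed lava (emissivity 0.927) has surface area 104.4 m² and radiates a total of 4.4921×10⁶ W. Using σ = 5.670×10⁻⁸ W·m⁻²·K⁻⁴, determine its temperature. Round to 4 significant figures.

T ≈ 951.2 K

Area A = 104.4 m².
P = εσAT⁴ ⇒ T = (P/(εσA))^(1/4) = (4.4921×10⁶/(0.927×5.670×10⁻⁸×104.4))^(1/4) = 951.2 K.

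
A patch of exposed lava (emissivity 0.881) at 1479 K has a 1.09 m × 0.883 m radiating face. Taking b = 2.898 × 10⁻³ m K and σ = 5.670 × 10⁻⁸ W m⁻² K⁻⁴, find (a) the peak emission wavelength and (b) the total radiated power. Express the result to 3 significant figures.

(a) λ_max = b/T = 2.898×10⁻³/1479 = 1.959×10⁻⁶ m = 1.96×10³ nm.
Area A = 1.09 × 0.883 = 0.96247 m².
(b) P = εσAT⁴ = 0.881×5.670×10⁻⁸×0.96247×(1479)⁴ = 2.30×10⁵ W.

λ_max ≈ 1.96×10³ nm; P ≈ 2.30×10⁵ W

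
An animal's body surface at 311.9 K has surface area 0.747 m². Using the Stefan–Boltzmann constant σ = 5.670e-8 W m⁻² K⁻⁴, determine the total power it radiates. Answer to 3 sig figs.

Area A = 0.747 m².
P = σAT⁴ = 5.670×10⁻⁸ × 0.747 × (311.9)⁴ = 401 W.

P ≈ 401 W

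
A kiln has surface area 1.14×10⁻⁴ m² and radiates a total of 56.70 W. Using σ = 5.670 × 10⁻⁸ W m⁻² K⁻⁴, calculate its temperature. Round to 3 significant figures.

T ≈ 1.72×10³ K

Area A = 1.14×10⁻⁴ m².
P = σAT⁴ ⇒ T = (P/(σA))^(1/4) = (56.70/(5.670×10⁻⁸×1.14×10⁻⁴))^(1/4) = 1.72×10³ K.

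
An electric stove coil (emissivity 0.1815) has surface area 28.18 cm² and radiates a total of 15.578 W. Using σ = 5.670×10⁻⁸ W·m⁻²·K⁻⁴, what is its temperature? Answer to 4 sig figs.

T ≈ 856.1 K

Area A = 28.18 cm² = 2.818×10⁻³ m².
P = εσAT⁴ ⇒ T = (P/(εσA))^(1/4) = (15.578/(0.1815×5.670×10⁻⁸×2.818×10⁻³))^(1/4) = 856.1 K.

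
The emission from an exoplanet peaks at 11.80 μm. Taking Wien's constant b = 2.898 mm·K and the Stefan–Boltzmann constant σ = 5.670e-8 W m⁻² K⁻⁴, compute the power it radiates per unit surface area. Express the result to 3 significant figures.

I ≈ 206 W/m²

Wien's law: T = b/λ_max = 2.898×10⁻³/1.180×10⁻⁵ = 245.593 K.
Then I = σT⁴ = 5.670×10⁻⁸×(245.593)⁴ = 206 W/m².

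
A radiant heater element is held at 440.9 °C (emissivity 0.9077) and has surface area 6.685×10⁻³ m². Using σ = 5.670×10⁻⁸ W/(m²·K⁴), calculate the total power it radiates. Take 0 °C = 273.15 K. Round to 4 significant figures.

T = 440.9 °C + 273.15 = 714.05 K.
Area A = 6.685×10⁻³ m².
P = εσAT⁴ = 0.9077 × 5.670×10⁻⁸ × 6.685×10⁻³ × (714.05)⁴ = 89.44 W.

P ≈ 89.44 W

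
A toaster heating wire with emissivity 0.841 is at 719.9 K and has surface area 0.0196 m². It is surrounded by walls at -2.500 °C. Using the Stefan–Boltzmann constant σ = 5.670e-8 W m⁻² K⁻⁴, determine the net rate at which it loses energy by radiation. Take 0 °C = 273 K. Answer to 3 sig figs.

Surroundings: T = -2.500 °C + 273 = 270.500 K.
Area A = 0.0196 m².
Net radiated power P_net = εσA(T⁴ − T₀⁴) = 0.841×5.670×10⁻⁸×0.0196×(719.9⁴ − 270.500⁴).
T⁴ − T₀⁴ = 2.68589×10¹¹ − 5.35389×10⁹ = 2.63235×10¹¹ K⁴, so P_net = 246 W.

Net loss ≈ 246 W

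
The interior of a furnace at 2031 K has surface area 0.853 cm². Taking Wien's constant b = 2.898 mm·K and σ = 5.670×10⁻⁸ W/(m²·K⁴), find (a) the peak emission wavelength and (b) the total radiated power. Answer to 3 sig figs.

λ_max ≈ 1.43×10³ nm; P ≈ 82.3 W

(a) λ_max = b/T = 2.898×10⁻³/2031 = 1.427×10⁻⁶ m = 1.43×10³ nm.
Area A = 0.853 cm² = 8.53×10⁻⁵ m².
(b) P = σAT⁴ = 5.670×10⁻⁸×8.53×10⁻⁵×(2031)⁴ = 82.3 W.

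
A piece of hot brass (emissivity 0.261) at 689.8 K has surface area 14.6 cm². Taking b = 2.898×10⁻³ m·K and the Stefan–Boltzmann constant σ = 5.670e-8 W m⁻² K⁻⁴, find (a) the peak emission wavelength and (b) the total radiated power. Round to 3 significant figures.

(a) λ_max = b/T = 2.898×10⁻³/689.8 = 4.201×10⁻⁶ m = 4.20 μm.
Area A = 14.6 cm² = 1.46×10⁻³ m².
(b) P = εσAT⁴ = 0.261×5.670×10⁻⁸×1.46×10⁻³×(689.8)⁴ = 4.89 W.

λ_max ≈ 4.20 μm; P ≈ 4.89 W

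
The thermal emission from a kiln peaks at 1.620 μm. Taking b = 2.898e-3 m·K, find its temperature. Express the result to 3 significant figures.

T ≈ 1.79×10³ K

Wien's law gives T = b/λ_max = (2.898×10⁻³ m·K)/(1.620×10⁻⁶ m) = 1.79×10³ K.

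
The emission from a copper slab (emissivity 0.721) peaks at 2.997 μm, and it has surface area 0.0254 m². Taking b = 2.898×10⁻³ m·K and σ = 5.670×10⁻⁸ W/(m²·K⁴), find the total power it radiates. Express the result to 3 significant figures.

P ≈ 908 W

Wien's law: T = b/λ_max = 2.898×10⁻³/2.997×10⁻⁶ = 966.967 K.
Area A = 0.0254 m².
Then P = εσAT⁴ = 0.721×5.670×10⁻⁸×0.0254×(966.967)⁴ = 908 W.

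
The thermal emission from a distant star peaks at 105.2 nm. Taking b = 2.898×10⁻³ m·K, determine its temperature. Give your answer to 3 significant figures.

T ≈ 2.75×10⁴ K

Wien's law gives T = b/λ_max = (2.898×10⁻³ m·K)/(1.052×10⁻⁷ m) = 2.75×10⁴ K.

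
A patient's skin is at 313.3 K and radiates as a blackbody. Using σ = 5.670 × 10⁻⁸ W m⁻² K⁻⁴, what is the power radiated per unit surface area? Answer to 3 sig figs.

I ≈ 546 W/m²

Stefan–Boltzmann: I = σT⁴ = 5.670×10⁻⁸ × (313.3)⁴ = 546 W/m².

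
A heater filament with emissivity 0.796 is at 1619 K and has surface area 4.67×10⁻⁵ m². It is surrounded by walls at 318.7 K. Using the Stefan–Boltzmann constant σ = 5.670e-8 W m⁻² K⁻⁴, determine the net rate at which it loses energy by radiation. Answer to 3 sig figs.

Net loss ≈ 14.5 W

Area A = 4.67×10⁻⁵ m².
Net radiated power P_net = εσA(T⁴ − T₀⁴) = 0.796×5.670×10⁻⁸×4.67×10⁻⁵×(1619⁴ − 318.7⁴).
T⁴ − T₀⁴ = 6.87048×10¹² − 1.03164×10¹⁰ = 6.86016×10¹² K⁴, so P_net = 14.5 W.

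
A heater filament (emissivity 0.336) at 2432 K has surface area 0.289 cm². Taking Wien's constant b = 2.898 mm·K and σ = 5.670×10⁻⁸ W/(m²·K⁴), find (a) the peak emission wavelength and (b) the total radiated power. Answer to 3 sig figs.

(a) λ_max = b/T = 2.898×10⁻³/2432 = 1.192×10⁻⁶ m = 1.19×10³ nm.
Area A = 0.289 cm² = 2.89×10⁻⁵ m².
(b) P = εσAT⁴ = 0.336×5.670×10⁻⁸×2.89×10⁻⁵×(2432)⁴ = 19.3 W.

λ_max ≈ 1.19×10³ nm; P ≈ 19.3 W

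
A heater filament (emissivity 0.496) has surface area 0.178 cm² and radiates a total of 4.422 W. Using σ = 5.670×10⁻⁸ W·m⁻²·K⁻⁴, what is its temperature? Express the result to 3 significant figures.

Area A = 0.178 cm² = 1.78×10⁻⁵ m².
P = εσAT⁴ ⇒ T = (P/(εσA))^(1/4) = (4.422/(0.496×5.670×10⁻⁸×1.78×10⁻⁵))^(1/4) = 1.72×10³ K.

T ≈ 1.72×10³ K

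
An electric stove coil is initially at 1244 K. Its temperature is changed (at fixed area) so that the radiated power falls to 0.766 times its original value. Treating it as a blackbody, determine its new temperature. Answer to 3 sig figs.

P ∝ T⁴, so T₂/T₁ = (P₂/P₁)^(1/4) = (0.766)^(1/4) = 0.935529.
T₂ = 1244 × 0.935529 = 1.16×10³ K.

T₂ ≈ 1.16×10³ K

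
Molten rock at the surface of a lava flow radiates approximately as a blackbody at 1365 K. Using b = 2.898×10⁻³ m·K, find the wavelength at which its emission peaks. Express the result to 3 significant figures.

λ_max ≈ 2.12×10³ nm

Wien's displacement law: λ_max = b/T = (2.898×10⁻³ m·K)/(1365 K) = 2.123×10⁻⁶ m.
That is 2.12×10³ nm, in the infrared range.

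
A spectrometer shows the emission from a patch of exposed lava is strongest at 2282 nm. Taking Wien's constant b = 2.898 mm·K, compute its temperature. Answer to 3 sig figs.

Wien's law gives T = b/λ_max = (2.898×10⁻³ m·K)/(2.282×10⁻⁶ m) = 1.27×10³ K.

T ≈ 1.27×10³ K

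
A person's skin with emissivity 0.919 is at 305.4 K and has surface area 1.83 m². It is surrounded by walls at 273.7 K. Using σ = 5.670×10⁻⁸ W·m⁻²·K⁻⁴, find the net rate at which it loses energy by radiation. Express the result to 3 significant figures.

Area A = 1.83 m².
Net radiated power P_net = εσA(T⁴ − T₀⁴) = 0.919×5.670×10⁻⁸×1.83×(305.4⁴ − 273.7⁴).
T⁴ − T₀⁴ = 8.69914×10⁹ − 5.61176×10⁹ = 3.08738×10⁹ K⁴, so P_net = 294 W.

Net loss ≈ 294 W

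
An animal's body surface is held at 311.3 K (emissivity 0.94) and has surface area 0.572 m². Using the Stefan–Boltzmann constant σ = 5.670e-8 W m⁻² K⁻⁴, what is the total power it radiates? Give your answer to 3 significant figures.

P ≈ 286 W

Area A = 0.572 m².
P = εσAT⁴ = 0.94 × 5.670×10⁻⁸ × 0.572 × (311.3)⁴ = 286 W.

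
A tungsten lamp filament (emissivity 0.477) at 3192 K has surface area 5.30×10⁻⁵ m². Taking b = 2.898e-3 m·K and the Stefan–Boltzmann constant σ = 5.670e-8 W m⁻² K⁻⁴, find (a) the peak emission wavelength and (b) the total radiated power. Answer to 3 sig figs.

λ_max ≈ 0.908 μm; P ≈ 149 W

(a) λ_max = b/T = 2.898×10⁻³/3192 = 9.079×10⁻⁷ m = 0.908 μm.
Area A = 5.30×10⁻⁵ m².
(b) P = εσAT⁴ = 0.477×5.670×10⁻⁸×5.30×10⁻⁵×(3192)⁴ = 149 W.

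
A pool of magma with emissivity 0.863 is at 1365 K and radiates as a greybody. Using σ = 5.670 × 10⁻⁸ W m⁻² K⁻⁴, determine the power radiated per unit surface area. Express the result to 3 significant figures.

I ≈ 1.70×10⁵ W/m²

Stefan–Boltzmann: I = εσT⁴ = 0.863 × 5.670×10⁻⁸ × (1365)⁴ = 1.70×10⁵ W/m².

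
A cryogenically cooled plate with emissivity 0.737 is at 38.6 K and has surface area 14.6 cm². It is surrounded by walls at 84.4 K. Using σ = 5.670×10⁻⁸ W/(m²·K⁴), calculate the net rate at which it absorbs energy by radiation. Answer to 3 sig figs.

Area A = 14.6 cm² = 1.46×10⁻³ m².
Net radiated power P_net = εσA(T⁴ − T₀⁴) = 0.737×5.670×10⁻⁸×1.46×10⁻³×(38.6⁴ − 84.4⁴).
T⁴ − T₀⁴ = 2.21998×10⁶ − 5.07423×10⁷ = -4.85223×10⁷ K⁴, so P_net = -2.96×10⁻³ W — negative, meaning a net gain of 2.96×10⁻³ W.

Net gain ≈ 2.96×10⁻³ W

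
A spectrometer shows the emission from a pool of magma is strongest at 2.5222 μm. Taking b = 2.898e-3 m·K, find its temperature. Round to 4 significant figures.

Wien's law gives T = b/λ_max = (2.898×10⁻³ m·K)/(2.5222×10⁻⁶ m) = 1149 K.

T ≈ 1149 K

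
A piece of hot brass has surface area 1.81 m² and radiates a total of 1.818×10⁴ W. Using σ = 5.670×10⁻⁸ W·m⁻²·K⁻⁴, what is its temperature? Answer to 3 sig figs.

Area A = 1.81 m².
P = σAT⁴ ⇒ T = (P/(σA))^(1/4) = (1.818×10⁴/(5.670×10⁻⁸×1.81))^(1/4) = 649 K.

T ≈ 649 K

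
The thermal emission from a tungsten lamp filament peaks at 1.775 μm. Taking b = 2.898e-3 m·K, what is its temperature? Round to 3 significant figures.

Wien's law gives T = b/λ_max = (2.898×10⁻³ m·K)/(1.775×10⁻⁶ m) = 1.63×10³ K.

T ≈ 1.63×10³ K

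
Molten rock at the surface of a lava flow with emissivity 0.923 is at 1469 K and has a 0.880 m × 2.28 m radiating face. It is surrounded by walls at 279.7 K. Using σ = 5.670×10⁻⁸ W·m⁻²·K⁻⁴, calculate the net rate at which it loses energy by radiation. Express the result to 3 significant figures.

Net loss ≈ 4.88×10⁵ W

Area A = 0.880 × 2.28 = 2.0064 m².
Net radiated power P_net = εσA(T⁴ − T₀⁴) = 0.923×5.670×10⁻⁸×2.0064×(1469⁴ − 279.7⁴).
T⁴ − T₀⁴ = 4.65680×10¹² − 6.12026×10⁹ = 4.65068×10¹² K⁴, so P_net = 4.88×10⁵ W.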